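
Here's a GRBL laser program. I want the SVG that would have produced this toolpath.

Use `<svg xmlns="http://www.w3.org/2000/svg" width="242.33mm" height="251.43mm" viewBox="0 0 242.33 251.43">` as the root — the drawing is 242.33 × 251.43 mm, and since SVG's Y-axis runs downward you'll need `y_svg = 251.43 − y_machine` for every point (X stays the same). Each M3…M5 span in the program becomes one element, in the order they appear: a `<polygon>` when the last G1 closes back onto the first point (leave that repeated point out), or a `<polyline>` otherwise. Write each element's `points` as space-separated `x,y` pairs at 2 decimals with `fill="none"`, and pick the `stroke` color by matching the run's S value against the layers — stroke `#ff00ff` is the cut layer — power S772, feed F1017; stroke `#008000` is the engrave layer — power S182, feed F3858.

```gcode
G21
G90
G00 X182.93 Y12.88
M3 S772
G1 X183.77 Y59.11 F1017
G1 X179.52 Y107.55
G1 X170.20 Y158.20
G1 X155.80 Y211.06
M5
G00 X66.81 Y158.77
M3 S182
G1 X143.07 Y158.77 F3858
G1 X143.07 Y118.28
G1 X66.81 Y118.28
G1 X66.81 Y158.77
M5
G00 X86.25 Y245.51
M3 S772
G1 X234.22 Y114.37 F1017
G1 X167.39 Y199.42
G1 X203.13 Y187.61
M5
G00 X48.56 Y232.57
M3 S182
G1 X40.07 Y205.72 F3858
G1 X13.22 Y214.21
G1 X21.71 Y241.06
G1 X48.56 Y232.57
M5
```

<svg xmlns="http://www.w3.org/2000/svg" width="242.33mm" height="251.43mm" viewBox="0 0 242.33 251.43">
  <polyline points="182.93,238.55 183.77,192.32 179.52,143.88 170.20,93.23 155.80,40.37" fill="none" stroke="#ff00ff"/>
  <polygon points="66.81,92.66 143.07,92.66 143.07,133.15 66.81,133.15" fill="none" stroke="#008000"/>
  <polyline points="86.25,5.92 234.22,137.06 167.39,52.01 203.13,63.82" fill="none" stroke="#ff00ff"/>
  <polygon points="48.56,18.86 40.07,45.71 13.22,37.22 21.71,10.37" fill="none" stroke="#008000"/>
</svg>

y_svg = 251.43 − y_m.

[1] S772→`#ff00ff` (cut); open run; points: 182.93,238.55 183.77,192.32 179.52,143.88 170.20,93.23 155.80,40.37

[2] S182→`#008000` (engrave); closed run; points: 66.81,92.66 143.07,92.66 143.07,133.15 66.81,133.15

[3] S772→`#ff00ff` (cut); open run; points: 86.25,5.92 234.22,137.06 167.39,52.01 203.13,63.82

[4] S182→`#008000` (engrave); closed run; points: 48.56,18.86 40.07,45.71 13.22,37.22 21.71,10.37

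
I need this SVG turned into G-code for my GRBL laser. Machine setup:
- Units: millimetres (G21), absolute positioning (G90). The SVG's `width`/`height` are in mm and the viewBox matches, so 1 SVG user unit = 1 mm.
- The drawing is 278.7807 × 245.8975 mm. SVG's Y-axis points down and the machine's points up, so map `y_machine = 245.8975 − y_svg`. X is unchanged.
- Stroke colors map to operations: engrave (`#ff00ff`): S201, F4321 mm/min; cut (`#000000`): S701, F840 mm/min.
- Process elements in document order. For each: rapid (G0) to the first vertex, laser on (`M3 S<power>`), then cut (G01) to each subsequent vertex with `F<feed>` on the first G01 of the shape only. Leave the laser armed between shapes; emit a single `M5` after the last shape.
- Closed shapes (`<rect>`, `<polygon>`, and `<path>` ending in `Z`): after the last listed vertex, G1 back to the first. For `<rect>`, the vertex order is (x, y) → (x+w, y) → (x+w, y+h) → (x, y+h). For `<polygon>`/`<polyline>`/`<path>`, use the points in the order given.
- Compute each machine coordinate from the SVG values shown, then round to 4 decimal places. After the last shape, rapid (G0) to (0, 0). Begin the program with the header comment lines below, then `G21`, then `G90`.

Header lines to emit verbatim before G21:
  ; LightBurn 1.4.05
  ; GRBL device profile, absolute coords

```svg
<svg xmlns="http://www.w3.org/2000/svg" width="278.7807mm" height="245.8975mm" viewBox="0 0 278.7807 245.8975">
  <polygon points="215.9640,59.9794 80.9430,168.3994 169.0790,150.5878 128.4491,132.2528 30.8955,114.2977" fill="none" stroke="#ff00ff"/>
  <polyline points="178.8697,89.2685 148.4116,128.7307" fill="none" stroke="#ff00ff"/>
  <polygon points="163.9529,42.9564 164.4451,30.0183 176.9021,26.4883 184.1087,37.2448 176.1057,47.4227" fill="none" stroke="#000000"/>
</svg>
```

; LightBurn 1.4.05
; GRBL device profile, absolute coords
G21
G90
G0 X215.9640 Y185.9181
M3 S201
G01 X80.9430 Y77.4981 F4321
G01 X169.0790 Y95.3097
G01 X128.4491 Y113.6447
G01 X30.8955 Y131.5998
G01 X215.9640 Y185.9181
G0 X178.8697 Y156.6290
M3 S201
G01 X148.4116 Y117.1668 F4321
G0 X163.9529 Y202.9411
M3 S701
G01 X164.4451 Y215.8792 F840
G01 X176.9021 Y219.4092
G01 X184.1087 Y208.6527
G01 X176.1057 Y198.4748
G01 X163.9529 Y202.9411
M5
G0 X0.0000 Y0.0000

Since the viewBox matches the mm dimensions, user units are millimetres directly. The only transform is the Y-flip y_m = 245.8975 − y_svg.

Shape 1 is a closed polygon drawn with `<polygon>`. Its stroke #ff00ff means engrave at S201, F4321. After flipping Y the toolpath is (215.9640,185.9181) → (80.9430,77.4981) → (169.0790,95.3097) → (128.4491,113.6447) → (30.8955,131.5998) → (215.9640,185.9181), returning to the start.

Shape 2 is a line segment drawn with `<polyline>`. Its stroke #ff00ff means engrave at S201, F4321. After flipping Y the toolpath is (178.8697,156.6290) → (148.4116,117.1668).

Shape 3 is a regular polygon drawn with `<polygon>`. Its stroke #000000 means cut at S701, F840. After flipping Y the toolpath is (163.9529,202.9411) → (164.4451,215.8792) → (176.9021,219.4092) → (184.1087,208.6527) → (176.1057,198.4748) → (163.9529,202.9411), returning to the start.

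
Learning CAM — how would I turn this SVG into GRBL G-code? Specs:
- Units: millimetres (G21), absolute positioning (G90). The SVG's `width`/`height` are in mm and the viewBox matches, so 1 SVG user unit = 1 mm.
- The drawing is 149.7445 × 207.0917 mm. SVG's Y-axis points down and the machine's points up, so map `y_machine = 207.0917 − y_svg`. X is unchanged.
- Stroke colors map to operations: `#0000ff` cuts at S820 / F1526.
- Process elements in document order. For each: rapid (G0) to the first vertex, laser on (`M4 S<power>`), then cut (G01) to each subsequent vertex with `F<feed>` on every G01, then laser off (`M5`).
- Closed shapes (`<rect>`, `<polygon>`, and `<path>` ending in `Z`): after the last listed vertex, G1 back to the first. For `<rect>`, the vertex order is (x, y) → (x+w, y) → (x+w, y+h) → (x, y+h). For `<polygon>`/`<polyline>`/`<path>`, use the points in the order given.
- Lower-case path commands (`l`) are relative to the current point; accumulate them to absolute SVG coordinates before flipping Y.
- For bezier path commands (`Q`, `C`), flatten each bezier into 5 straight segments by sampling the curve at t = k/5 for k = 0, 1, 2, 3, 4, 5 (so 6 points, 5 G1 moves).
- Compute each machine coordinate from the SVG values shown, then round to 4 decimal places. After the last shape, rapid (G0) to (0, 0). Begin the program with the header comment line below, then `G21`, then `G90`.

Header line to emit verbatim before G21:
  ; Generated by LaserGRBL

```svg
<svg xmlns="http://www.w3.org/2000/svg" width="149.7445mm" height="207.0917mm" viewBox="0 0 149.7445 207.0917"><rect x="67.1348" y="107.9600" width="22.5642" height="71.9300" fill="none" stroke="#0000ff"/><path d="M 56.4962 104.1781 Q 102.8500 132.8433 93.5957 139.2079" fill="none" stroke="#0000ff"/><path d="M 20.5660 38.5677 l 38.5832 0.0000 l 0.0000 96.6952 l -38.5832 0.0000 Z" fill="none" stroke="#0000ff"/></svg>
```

; Generated by LaserGRBL
G21
G90
G0 X67.1348 Y99.1317
M4 S820
G01 X89.6990 Y99.1317 F1526
G01 X89.6990 Y27.2017 F1526
G01 X67.1348 Y27.2017 F1526
G01 X67.1348 Y99.1317 F1526
M5
G0 X56.4962 Y102.9136
M4 S820
G01 X72.8134 Y92.3395 F1526
G01 X84.6819 Y83.5495 F1526
G01 X92.1018 Y76.5436 F1526
G01 X95.0731 Y71.3217 F1526
G01 X93.5957 Y67.8838 F1526
M5
G0 X20.5660 Y168.5240
M4 S820
G01 X59.1492 Y168.5240 F1526
G01 X59.1492 Y71.8288 F1526
G01 X20.5660 Y71.8288 F1526
G01 X20.5660 Y168.5240 F1526
M5
G0 X0.0000 Y0.0000

Since the viewBox matches the mm dimensions, user units are millimetres directly. The only transform is the Y-flip y_m = 207.0917 − y_svg.

Shape 1 is a rectangle drawn with `<rect>`. Its stroke #0000ff means cut at S820, F1526. After flipping Y the toolpath is (67.1348,99.1317) → (89.6990,99.1317) → (89.6990,27.2017) → (67.1348,27.2017) → (67.1348,99.1317), returning to the start.

Shape 2 is a quadratic bezier drawn with `<path>`. Its stroke #0000ff means cut at S820, F1526. After flipping Y the toolpath is (56.4962,102.9136) → (72.8134,92.3395) → (84.6819,83.5495) → (92.1018,76.5436) → (95.0731,71.3217) → (93.5957,67.8838).

Shape 3 is a rectangle drawn with `<path>`. Its stroke #0000ff means cut at S820, F1526. After flipping Y the toolpath is (20.5660,168.5240) → (59.1492,168.5240) → (59.1492,71.8288) → (20.5660,71.8288) → (20.5660,168.5240), returning to the start.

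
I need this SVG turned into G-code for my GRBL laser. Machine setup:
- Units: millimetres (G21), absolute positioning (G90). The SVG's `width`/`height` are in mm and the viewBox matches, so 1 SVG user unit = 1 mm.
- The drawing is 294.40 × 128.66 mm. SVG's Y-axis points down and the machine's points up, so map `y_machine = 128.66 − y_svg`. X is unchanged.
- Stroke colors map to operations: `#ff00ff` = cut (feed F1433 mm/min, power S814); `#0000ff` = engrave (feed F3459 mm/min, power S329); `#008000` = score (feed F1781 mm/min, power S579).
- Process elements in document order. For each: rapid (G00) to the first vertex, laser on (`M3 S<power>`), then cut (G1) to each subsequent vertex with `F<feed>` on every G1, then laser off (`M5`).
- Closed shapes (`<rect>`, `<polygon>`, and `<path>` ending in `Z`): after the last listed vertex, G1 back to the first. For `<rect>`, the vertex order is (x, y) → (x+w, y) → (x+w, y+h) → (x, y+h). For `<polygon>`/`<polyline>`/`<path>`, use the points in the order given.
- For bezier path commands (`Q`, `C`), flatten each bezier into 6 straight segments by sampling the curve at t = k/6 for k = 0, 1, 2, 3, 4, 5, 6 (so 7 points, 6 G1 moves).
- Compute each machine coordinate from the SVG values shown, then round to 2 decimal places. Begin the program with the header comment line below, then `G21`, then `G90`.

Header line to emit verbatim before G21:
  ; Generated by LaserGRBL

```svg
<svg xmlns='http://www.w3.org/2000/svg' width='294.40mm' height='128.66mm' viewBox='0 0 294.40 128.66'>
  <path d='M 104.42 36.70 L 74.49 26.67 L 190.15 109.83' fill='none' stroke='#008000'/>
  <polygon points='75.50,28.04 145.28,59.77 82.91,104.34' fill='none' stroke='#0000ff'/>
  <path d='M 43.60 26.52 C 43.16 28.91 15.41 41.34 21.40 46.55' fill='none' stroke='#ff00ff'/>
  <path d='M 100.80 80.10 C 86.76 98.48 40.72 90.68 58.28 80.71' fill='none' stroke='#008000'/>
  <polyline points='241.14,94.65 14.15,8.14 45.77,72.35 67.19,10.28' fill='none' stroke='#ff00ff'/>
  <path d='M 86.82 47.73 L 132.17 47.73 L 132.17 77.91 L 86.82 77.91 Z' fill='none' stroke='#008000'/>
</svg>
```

; Generated by LaserGRBL
G21
G90
G00 X104.42 Y91.96
M3 S579
G1 X74.49 Y101.99 F1781
G1 X190.15 Y18.83 F1781
M5
G00 X75.50 Y100.62
M3 S329
G1 X145.28 Y68.89 F3459
G1 X82.91 Y24.32 F3459
G1 X75.50 Y100.62 F3459
M5
G00 X43.60 Y102.14
M3 S814
G1 X41.39 Y100.19 F1433
G1 X36.32 Y97.04 F1433
G1 X30.09 Y93.18 F1433
G1 X24.40 Y89.09 F1433
G1 X20.93 Y85.24 F1433
G1 X21.40 Y82.11 F1433
M5
G00 X100.80 Y48.56
M3 S579
G1 X91.56 Y41.44 F1781
G1 X79.63 Y38.02 F1781
G1 X67.69 Y37.62 F1781
G1 X58.38 Y39.59 F1781
G1 X54.36 Y43.26 F1781
G1 X58.28 Y47.95 F1781
M5
G00 X241.14 Y34.01
M3 S814
G1 X14.15 Y120.52 F1433
G1 X45.77 Y56.31 F1433
G1 X67.19 Y118.38 F1433
M5
G00 X86.82 Y80.93
M3 S579
G1 X132.17 Y80.93 F1781
G1 X132.17 Y50.75 F1781
G1 X86.82 Y50.75 F1781
G1 X86.82 Y80.93 F1781
M5

Since the viewBox matches the mm dimensions, user units are millimetres directly. The only transform is the Y-flip y_m = 128.66 − y_svg.

Shape 1 is a open polyline drawn with `<path>`. Its stroke #008000 means score at S579, F1781. After flipping Y the toolpath is (104.42,91.96) → (74.49,101.99) → (190.15,18.83).

Shape 2 is a regular polygon drawn with `<polygon>`. Its stroke #0000ff means engrave at S329, F3459. After flipping Y the toolpath is (75.50,100.62) → (145.28,68.89) → (82.91,24.32) → (75.50,100.62), returning to the start.

Shape 3 is a cubic bezier drawn with `<path>`. Its stroke #ff00ff means cut at S814, F1433. After flipping Y the toolpath is (43.60,102.14) → (41.39,100.19) → (36.32,97.04) → (30.09,93.18) → (24.40,89.09) → (20.93,85.24) → (21.40,82.11).

Shape 4 is a cubic bezier drawn with `<path>`. Its stroke #008000 means score at S579, F1781. After flipping Y the toolpath is (100.80,48.56) → (91.56,41.44) → (79.63,38.02) → (67.69,37.62) → (58.38,39.59) → (54.36,43.26) → (58.28,47.95).

Shape 5 is a open polyline drawn with `<polyline>`. Its stroke #ff00ff means cut at S814, F1433. After flipping Y the toolpath is (241.14,34.01) → (14.15,120.52) → (45.77,56.31) → (67.19,118.38).

Shape 6 is a rectangle drawn with `<path>`. Its stroke #008000 means score at S579, F1781. After flipping Y the toolpath is (86.82,80.93) → (132.17,80.93) → (132.17,50.75) → (86.82,50.75) → (86.82,80.93), returning to the start.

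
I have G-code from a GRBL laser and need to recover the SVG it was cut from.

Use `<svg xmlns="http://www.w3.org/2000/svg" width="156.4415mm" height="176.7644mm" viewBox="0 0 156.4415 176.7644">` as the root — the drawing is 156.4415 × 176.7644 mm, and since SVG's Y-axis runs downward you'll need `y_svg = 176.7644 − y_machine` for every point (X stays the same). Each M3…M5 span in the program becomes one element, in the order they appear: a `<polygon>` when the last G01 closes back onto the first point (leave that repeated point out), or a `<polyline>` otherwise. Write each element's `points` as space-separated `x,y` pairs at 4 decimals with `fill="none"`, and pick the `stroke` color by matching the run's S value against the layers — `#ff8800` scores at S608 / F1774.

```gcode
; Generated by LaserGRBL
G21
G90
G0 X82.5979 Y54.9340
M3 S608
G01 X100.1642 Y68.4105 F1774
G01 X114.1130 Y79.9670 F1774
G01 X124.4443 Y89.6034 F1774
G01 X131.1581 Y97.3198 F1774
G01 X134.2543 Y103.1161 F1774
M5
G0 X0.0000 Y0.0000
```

<svg xmlns="http://www.w3.org/2000/svg" width="156.4415mm" height="176.7644mm" viewBox="0 0 156.4415 176.7644">
  <polyline points="82.5979,121.8304 100.1642,108.3539 114.1130,96.7974 124.4443,87.1610 131.1581,79.4446 134.2543,73.6483" fill="none" stroke="#ff8800"/>
</svg>

Each laser-on run becomes one SVG element. Flip Y back into SVG space with y_svg = 176.7644 − y_machine. Every run uses S608, so all elements get stroke `#ff8800` (score).

Run 1: The run is open, so emit a `<polyline>` with points (Y-flipped): 82.5979,121.8304 100.1642,108.3539 114.1130,96.7974 124.4443,87.1610 131.1581,79.4446 134.2543,73.6483.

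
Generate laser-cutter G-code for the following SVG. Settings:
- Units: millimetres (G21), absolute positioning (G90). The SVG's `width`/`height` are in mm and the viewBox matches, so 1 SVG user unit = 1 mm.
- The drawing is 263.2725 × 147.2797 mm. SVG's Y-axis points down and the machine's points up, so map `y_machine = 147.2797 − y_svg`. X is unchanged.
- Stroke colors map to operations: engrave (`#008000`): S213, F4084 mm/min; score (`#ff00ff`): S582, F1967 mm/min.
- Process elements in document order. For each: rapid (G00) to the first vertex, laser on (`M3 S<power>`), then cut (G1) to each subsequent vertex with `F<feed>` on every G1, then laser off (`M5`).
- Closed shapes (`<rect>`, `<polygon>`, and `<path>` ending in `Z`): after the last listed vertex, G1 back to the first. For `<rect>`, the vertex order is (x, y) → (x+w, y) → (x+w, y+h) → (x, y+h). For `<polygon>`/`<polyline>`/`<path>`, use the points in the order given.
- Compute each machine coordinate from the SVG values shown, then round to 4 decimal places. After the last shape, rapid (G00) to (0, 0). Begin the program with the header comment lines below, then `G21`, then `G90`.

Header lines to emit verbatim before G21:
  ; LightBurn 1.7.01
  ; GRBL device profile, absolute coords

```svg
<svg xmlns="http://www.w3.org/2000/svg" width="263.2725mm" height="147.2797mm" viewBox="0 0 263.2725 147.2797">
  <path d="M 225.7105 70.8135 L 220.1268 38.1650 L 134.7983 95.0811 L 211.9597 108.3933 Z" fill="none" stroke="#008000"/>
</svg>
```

; LightBurn 1.7.01
; GRBL device profile, absolute coords
G21
G90
G00 X225.7105 Y76.4662
M3 S213
G1 X220.1268 Y109.1147 F4084
G1 X134.7983 Y52.1986 F4084
G1 X211.9597 Y38.8864 F4084
G1 X225.7105 Y76.4662 F4084
M5
G00 X0.0000 Y0.0000

viewBox `0 0 263.2725 147.2797` with mm width/height → 1 unit = 1 mm. Flip: y_m = 147.2797 − y_svg.

**Shape 1** — `<path>` closed polygon, stroke `#008000` → engrave (S213, F4084). Machine vertices: (225.7105,76.4662) → (220.1268,109.1147) → (134.7983,52.1986) → (211.9597,38.8864) → (225.7105,76.4662). Closed: final G1 returns to the first vertex.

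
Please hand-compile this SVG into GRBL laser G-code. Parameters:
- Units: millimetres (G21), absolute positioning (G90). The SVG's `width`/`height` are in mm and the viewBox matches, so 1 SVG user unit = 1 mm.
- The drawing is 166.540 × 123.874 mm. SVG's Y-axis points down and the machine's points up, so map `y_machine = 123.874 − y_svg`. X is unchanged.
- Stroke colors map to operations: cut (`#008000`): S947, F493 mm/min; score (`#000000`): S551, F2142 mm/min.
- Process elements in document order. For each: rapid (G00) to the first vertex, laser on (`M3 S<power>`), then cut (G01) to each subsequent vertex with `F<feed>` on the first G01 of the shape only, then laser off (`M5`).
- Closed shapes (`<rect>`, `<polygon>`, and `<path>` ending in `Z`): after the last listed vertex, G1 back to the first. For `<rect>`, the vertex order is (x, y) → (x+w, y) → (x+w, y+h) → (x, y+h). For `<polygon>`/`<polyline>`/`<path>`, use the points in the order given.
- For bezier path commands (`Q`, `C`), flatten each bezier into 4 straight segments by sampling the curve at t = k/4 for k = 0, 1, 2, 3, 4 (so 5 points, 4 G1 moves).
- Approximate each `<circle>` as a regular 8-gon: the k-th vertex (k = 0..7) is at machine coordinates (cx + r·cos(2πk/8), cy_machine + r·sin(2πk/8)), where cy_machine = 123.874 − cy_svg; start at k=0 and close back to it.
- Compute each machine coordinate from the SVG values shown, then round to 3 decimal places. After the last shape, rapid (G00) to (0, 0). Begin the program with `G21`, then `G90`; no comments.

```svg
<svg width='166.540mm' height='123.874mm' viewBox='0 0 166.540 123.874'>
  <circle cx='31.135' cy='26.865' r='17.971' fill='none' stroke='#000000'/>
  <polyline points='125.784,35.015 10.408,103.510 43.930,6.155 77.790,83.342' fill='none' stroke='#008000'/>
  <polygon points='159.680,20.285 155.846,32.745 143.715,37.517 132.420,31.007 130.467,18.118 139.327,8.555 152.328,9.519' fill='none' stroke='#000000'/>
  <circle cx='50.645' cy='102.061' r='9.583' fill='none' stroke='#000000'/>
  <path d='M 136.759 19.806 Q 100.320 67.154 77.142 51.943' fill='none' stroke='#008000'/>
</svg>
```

Since the viewBox matches the mm dimensions, user units are millimetres directly. The only transform is the Y-flip y_m = 123.874 − y_svg.

Shape 1 is a circle drawn with `<circle>`. Its stroke #000000 means score at S551, F2142. After flipping Y the toolpath is (49.106,97.009) → (43.842,109.716) → (31.135,114.980) → (18.428,109.716) → (13.164,97.009) → (18.428,84.302) → (31.135,79.038) → (43.842,84.302) → (49.106,97.009), returning to the start.

Shape 2 is a open polyline drawn with `<polyline>`. Its stroke #008000 means cut at S947, F493. After flipping Y the toolpath is (125.784,88.859) → (10.408,20.364) → (43.930,117.719) → (77.790,40.532).

Shape 3 is a regular polygon drawn with `<polygon>`. Its stroke #000000 means score at S551, F2142. After flipping Y the toolpath is (159.680,103.589) → (155.846,91.129) → (143.715,86.357) → (132.420,92.867) → (130.467,105.756) → (139.327,115.319) → (152.328,114.355) → (159.680,103.589), returning to the start.

Shape 4 is a circle drawn with `<circle>`. Its stroke #000000 means score at S551, F2142. After flipping Y the toolpath is (60.228,21.813) → (57.421,28.589) → (50.645,31.396) → (43.869,28.589) → (41.062,21.813) → (43.869,15.037) → (50.645,12.230) → (57.421,15.037) → (60.228,21.813), returning to the start.

Shape 5 is a quadratic bezier drawn with `<path>`. Its stroke #008000 means cut at S947, F493. After flipping Y the toolpath is (136.759,104.068) → (119.368,84.304) → (103.635,72.360) → (89.560,68.235) → (77.142,71.931).

G21
G90
G00 X49.106 Y97.009
M3 S551
G01 X43.842 Y109.716 F2142
G01 X31.135 Y114.980
G01 X18.428 Y109.716
G01 X13.164 Y97.009
G01 X18.428 Y84.302
G01 X31.135 Y79.038
G01 X43.842 Y84.302
G01 X49.106 Y97.009
M5
G00 X125.784 Y88.859
M3 S947
G01 X10.408 Y20.364 F493
G01 X43.930 Y117.719
G01 X77.790 Y40.532
M5
G00 X159.680 Y103.589
M3 S551
G01 X155.846 Y91.129 F2142
G01 X143.715 Y86.357
G01 X132.420 Y92.867
G01 X130.467 Y105.756
G01 X139.327 Y115.319
G01 X152.328 Y114.355
G01 X159.680 Y103.589
M5
G00 X60.228 Y21.813
M3 S551
G01 X57.421 Y28.589 F2142
G01 X50.645 Y31.396
G01 X43.869 Y28.589
G01 X41.062 Y21.813
G01 X43.869 Y15.037
G01 X50.645 Y12.230
G01 X57.421 Y15.037
G01 X60.228 Y21.813
M5
G00 X136.759 Y104.068
M3 S947
G01 X119.368 Y84.304 F493
G01 X103.635 Y72.360
G01 X89.560 Y68.235
G01 X77.142 Y71.931
M5
G00 X0.000 Y0.000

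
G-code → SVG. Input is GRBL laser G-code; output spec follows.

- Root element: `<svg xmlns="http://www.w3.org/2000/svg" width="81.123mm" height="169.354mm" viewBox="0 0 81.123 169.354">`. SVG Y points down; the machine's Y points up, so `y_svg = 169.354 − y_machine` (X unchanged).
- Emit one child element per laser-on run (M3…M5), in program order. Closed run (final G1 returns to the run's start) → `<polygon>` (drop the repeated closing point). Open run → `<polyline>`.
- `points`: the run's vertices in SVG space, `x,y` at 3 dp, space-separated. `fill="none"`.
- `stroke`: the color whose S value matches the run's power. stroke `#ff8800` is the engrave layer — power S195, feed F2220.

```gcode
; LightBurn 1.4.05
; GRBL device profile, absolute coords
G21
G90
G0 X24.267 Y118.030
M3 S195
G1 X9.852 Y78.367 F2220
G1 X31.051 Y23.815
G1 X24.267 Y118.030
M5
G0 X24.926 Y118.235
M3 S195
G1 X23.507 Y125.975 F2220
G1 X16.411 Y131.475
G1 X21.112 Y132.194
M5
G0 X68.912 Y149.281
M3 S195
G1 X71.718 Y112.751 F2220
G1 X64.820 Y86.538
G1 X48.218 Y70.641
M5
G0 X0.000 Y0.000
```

Each laser-on run becomes one SVG element. Flip Y back into SVG space with y_svg = 169.354 − y_machine. Every run uses S195, so all elements get stroke `#ff8800` (engrave).

Run 1: The run returns to its start, so emit a `<polygon>` with points (Y-flipped): 24.267,51.324 9.852,90.987 31.051,145.539.

Run 2: The run is open, so emit a `<polyline>` with points (Y-flipped): 24.926,51.119 23.507,43.379 16.411,37.879 21.112,37.160.

Run 3: The run is open, so emit a `<polyline>` with points (Y-flipped): 68.912,20.073 71.718,56.603 64.820,82.816 48.218,98.713.

<svg xmlns="http://www.w3.org/2000/svg" width="81.123mm" height="169.354mm" viewBox="0 0 81.123 169.354">
  <polygon points="24.267,51.324 9.852,90.987 31.051,145.539" fill="none" stroke="#ff8800"/>
  <polyline points="24.926,51.119 23.507,43.379 16.411,37.879 21.112,37.160" fill="none" stroke="#ff8800"/>
  <polyline points="68.912,20.073 71.718,56.603 64.820,82.816 48.218,98.713" fill="none" stroke="#ff8800"/>
</svg>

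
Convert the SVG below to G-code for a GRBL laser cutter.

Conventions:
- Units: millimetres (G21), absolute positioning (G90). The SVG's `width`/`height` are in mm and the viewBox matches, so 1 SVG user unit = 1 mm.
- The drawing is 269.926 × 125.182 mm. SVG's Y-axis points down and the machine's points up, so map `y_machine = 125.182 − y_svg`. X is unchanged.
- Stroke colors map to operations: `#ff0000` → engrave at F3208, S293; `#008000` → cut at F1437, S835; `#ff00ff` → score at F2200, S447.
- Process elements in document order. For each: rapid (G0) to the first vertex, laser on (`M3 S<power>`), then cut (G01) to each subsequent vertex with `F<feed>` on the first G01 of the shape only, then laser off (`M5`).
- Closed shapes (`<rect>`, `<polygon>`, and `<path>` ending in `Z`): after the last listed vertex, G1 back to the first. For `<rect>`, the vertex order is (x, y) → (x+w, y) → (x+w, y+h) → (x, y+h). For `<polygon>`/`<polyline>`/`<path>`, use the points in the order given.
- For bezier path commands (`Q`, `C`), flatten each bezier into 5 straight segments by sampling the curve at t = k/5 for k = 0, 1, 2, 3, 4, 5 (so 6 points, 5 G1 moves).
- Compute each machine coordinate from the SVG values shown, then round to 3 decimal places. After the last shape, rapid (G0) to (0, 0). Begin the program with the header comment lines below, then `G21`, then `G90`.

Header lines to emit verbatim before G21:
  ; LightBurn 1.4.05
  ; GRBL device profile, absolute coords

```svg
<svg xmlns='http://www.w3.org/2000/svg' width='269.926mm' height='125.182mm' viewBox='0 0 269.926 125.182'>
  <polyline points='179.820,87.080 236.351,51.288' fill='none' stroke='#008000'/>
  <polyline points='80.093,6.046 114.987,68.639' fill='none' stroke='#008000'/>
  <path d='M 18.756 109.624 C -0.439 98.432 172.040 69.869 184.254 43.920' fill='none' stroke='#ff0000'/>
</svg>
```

Since the viewBox matches the mm dimensions, user units are millimetres directly. The only transform is the Y-flip y_m = 125.182 − y_svg.

Shape 1 is a line segment drawn with `<polyline>`. Its stroke #008000 means cut at S835, F1437. After flipping Y the toolpath is (179.820,38.102) → (236.351,73.894).

Shape 2 is a line segment drawn with `<polyline>`. Its stroke #008000 means cut at S835, F1437. After flipping Y the toolpath is (80.093,119.136) → (114.987,56.543).

Shape 3 is a cubic bezier drawn with `<path>`. Its stroke #ff0000 means engrave at S293, F3208. After flipping Y the toolpath is (18.756,15.558) → (27.424,24.198) → (65.201,36.047) → (115.194,50.148) → (160.509,65.539) → (184.254,81.262).

; LightBurn 1.4.05
; GRBL device profile, absolute coords
G21
G90
G0 X179.820 Y38.102
M3 S835
G01 X236.351 Y73.894 F1437
M5
G0 X80.093 Y119.136
M3 S835
G01 X114.987 Y56.543 F1437
M5
G0 X18.756 Y15.558
M3 S293
G01 X27.424 Y24.198 F3208
G01 X65.201 Y36.047
G01 X115.194 Y50.148
G01 X160.509 Y65.539
G01 X184.254 Y81.262
M5
G0 X0.000 Y0.000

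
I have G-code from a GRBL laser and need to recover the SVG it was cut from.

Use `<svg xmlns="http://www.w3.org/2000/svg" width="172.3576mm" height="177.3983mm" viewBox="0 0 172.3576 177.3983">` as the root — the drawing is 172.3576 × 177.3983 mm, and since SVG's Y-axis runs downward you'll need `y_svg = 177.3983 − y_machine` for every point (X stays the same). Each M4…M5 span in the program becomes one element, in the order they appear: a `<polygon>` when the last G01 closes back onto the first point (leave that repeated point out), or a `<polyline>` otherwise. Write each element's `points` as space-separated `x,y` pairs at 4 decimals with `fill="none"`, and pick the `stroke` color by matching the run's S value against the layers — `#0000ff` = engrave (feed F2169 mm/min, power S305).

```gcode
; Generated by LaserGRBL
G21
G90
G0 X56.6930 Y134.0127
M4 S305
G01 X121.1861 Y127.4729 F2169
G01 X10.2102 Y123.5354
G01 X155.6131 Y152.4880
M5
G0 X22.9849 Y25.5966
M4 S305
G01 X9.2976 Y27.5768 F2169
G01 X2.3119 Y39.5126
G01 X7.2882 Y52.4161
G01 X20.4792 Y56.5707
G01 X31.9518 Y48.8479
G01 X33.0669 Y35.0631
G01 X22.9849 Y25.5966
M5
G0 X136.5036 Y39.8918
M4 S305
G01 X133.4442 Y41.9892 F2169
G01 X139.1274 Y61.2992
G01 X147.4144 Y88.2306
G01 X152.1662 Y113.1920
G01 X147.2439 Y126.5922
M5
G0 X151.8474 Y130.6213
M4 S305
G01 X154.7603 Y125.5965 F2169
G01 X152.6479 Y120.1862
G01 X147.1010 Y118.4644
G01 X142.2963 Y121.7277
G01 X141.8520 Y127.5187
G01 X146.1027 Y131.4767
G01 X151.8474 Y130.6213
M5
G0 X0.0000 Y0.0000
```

Machine Y-up, SVG Y-down with viewBox height 177.3983, so y_svg = 177.3983 − y_machine; X carries over. Every run uses S305, so all elements get stroke `#0000ff` (engrave).

Run 1: The run is open, so emit a `<polyline>` with points (Y-flipped): 56.6930,43.3856 121.1861,49.9254 10.2102,53.8629 155.6131,24.9103.

Run 2: The run returns to its start, so emit a `<polygon>` with points (Y-flipped): 22.9849,151.8017 9.2976,149.8215 2.3119,137.8857 7.2882,124.9822 20.4792,120.8276 31.9518,128.5504 33.0669,142.3352.

Run 3: The run is open, so emit a `<polyline>` with points (Y-flipped): 136.5036,137.5065 133.4442,135.4091 139.1274,116.0991 147.4144,89.1677 152.1662,64.2063 147.2439,50.8061.

Run 4: The run returns to its start, so emit a `<polygon>` with points (Y-flipped): 151.8474,46.7770 154.7603,51.8018 152.6479,57.2121 147.1010,58.9339 142.2963,55.6706 141.8520,49.8796 146.1027,45.9216.

<svg xmlns="http://www.w3.org/2000/svg" width="172.3576mm" height="177.3983mm" viewBox="0 0 172.3576 177.3983">
  <polyline points="56.6930,43.3856 121.1861,49.9254 10.2102,53.8629 155.6131,24.9103" fill="none" stroke="#0000ff"/>
  <polygon points="22.9849,151.8017 9.2976,149.8215 2.3119,137.8857 7.2882,124.9822 20.4792,120.8276 31.9518,128.5504 33.0669,142.3352" fill="none" stroke="#0000ff"/>
  <polyline points="136.5036,137.5065 133.4442,135.4091 139.1274,116.0991 147.4144,89.1677 152.1662,64.2063 147.2439,50.8061" fill="none" stroke="#0000ff"/>
  <polygon points="151.8474,46.7770 154.7603,51.8018 152.6479,57.2121 147.1010,58.9339 142.2963,55.6706 141.8520,49.8796 146.1027,45.9216" fill="none" stroke="#0000ff"/>
</svg>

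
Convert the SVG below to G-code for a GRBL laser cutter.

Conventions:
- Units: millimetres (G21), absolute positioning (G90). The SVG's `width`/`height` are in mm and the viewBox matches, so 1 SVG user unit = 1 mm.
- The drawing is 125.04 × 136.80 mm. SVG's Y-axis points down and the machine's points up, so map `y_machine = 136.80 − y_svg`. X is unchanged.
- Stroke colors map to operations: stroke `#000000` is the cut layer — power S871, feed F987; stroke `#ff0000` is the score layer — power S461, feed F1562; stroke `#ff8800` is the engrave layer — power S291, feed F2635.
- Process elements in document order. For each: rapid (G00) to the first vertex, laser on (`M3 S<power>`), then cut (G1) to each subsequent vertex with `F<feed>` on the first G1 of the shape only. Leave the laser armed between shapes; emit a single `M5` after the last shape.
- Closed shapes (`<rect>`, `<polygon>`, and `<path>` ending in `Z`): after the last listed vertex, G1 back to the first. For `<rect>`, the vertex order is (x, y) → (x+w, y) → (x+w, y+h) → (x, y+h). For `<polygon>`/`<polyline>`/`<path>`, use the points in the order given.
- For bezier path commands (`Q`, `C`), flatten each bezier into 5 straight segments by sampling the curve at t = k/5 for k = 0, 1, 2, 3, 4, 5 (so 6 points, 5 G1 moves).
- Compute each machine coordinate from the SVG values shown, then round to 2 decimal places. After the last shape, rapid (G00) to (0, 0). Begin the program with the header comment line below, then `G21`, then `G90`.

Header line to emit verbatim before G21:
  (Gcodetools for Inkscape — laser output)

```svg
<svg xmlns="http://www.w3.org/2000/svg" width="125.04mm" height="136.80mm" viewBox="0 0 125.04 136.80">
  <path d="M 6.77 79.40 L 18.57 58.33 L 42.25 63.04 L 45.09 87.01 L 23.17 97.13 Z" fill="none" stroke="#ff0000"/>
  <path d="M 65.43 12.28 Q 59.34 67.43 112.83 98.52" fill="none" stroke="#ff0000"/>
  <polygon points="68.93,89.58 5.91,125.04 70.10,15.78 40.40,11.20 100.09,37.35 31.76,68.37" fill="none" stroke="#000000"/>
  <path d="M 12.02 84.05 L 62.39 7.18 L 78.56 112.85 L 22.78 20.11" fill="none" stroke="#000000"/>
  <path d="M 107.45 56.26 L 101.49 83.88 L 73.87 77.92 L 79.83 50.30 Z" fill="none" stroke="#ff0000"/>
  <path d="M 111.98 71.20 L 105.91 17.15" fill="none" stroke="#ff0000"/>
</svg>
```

(Gcodetools for Inkscape — laser output)
G21
G90
G00 X6.77 Y57.40
M3 S461
G1 X18.57 Y78.47 F1562
G1 X42.25 Y73.76
G1 X45.09 Y49.79
G1 X23.17 Y39.67
G1 X6.77 Y57.40
G00 X65.43 Y124.52
M3 S461
G1 X65.38 Y103.42 F1562
G1 X70.09 Y84.25
G1 X79.57 Y67.00
G1 X93.82 Y51.68
G1 X112.83 Y38.28
G00 X68.93 Y47.22
M3 S871
G1 X5.91 Y11.76 F987
G1 X70.10 Y121.02
G1 X40.40 Y125.60
G1 X100.09 Y99.45
G1 X31.76 Y68.43
G1 X68.93 Y47.22
G00 X12.02 Y52.75
M3 S871
G1 X62.39 Y129.62 F987
G1 X78.56 Y23.95
G1 X22.78 Y116.69
G00 X107.45 Y80.54
M3 S461
G1 X101.49 Y52.92 F1562
G1 X73.87 Y58.88
G1 X79.83 Y86.50
G1 X107.45 Y80.54
G00 X111.98 Y65.60
M3 S461
G1 X105.91 Y119.65 F1562
M5
G00 X0.00 Y0.00

viewBox `0 0 125.04 136.80` with mm width/height → 1 unit = 1 mm. Flip: y_m = 136.80 − y_svg.

**Shape 1** — `<path>` regular polygon, stroke `#ff0000` → score (S461, F1562). Machine vertices: (6.77,57.40) → (18.57,78.47) → (42.25,73.76) → (45.09,49.79) → (23.17,39.67) → (6.77,57.40). Closed: final G1 returns to the first vertex.

**Shape 2** — `<path>` quadratic bezier, stroke `#ff0000` → score (S461, F1562). Control points (SVG): P0=(65.43,12.28), P1=(59.34,67.43), P2=(112.83,98.52); sampled at t=k/5. Machine vertices: (65.43,124.52) → (65.38,103.42) → (70.09,84.25) → (79.57,67.00) → (93.82,51.68) → (112.83,38.28). Open path.

**Shape 3** — `<polygon>` closed polygon, stroke `#000000` → cut (S871, F987). Machine vertices: (68.93,47.22) → (5.91,11.76) → (70.10,121.02) → (40.40,125.60) → (100.09,99.45) → (31.76,68.43) → (68.93,47.22). Closed: final G1 returns to the first vertex.

**Shape 4** — `<path>` open polyline, stroke `#000000` → cut (S871, F987). Machine vertices: (12.02,52.75) → (62.39,129.62) → (78.56,23.95) → (22.78,116.69). Open path.

**Shape 5** — `<path>` regular polygon, stroke `#ff0000` → score (S461, F1562). Machine vertices: (107.45,80.54) → (101.49,52.92) → (73.87,58.88) → (79.83,86.50) → (107.45,80.54). Closed: final G1 returns to the first vertex.

**Shape 6** — `<path>` line segment, stroke `#ff0000` → score (S461, F1562). Machine vertices: (111.98,65.60) → (105.91,119.65). Open path.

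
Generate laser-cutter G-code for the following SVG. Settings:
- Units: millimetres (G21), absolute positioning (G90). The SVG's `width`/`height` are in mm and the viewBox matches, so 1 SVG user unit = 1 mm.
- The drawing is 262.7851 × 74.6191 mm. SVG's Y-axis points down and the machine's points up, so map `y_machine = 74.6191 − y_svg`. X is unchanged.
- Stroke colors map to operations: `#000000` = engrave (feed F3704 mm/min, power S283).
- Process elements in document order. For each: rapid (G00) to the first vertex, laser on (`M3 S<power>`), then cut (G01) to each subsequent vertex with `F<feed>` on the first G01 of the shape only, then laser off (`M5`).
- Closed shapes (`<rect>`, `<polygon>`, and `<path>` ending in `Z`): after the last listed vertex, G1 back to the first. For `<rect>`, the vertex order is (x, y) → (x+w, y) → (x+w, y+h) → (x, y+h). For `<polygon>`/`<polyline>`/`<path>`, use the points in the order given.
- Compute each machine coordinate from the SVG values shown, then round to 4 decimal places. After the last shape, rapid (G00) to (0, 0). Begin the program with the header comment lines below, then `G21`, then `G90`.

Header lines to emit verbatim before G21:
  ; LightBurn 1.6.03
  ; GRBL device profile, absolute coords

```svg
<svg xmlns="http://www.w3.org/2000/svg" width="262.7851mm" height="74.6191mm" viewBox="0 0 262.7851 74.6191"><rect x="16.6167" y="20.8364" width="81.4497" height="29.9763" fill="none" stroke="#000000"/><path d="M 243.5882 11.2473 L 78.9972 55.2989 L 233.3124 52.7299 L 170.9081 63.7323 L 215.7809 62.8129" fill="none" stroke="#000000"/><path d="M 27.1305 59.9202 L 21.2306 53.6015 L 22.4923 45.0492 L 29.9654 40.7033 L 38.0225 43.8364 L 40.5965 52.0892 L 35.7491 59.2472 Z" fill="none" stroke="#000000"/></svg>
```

viewBox `0 0 262.7851 74.6191` with mm width/height → 1 unit = 1 mm. Flip: y_m = 74.6191 − y_svg.

**Shape 1** — `<rect>` rectangle, stroke `#000000` → engrave (S283, F3704). Machine vertices: (16.6167,53.7827) → (98.0664,53.7827) → (98.0664,23.8064) → (16.6167,23.8064) → (16.6167,53.7827). Closed: final G1 returns to the first vertex.

**Shape 2** — `<path>` open polyline, stroke `#000000` → engrave (S283, F3704). Machine vertices: (243.5882,63.3718) → (78.9972,19.3202) → (233.3124,21.8892) → (170.9081,10.8868) → (215.7809,11.8062). Open path.

**Shape 3** — `<path>` regular polygon, stroke `#000000` → engrave (S283, F3704). Machine vertices: (27.1305,14.6989) → (21.2306,21.0176) → (22.4923,29.5699) → (29.9654,33.9158) → (38.0225,30.7827) → (40.5965,22.5299) → (35.7491,15.3719) → (27.1305,14.6989). Closed: final G1 returns to the first vertex.

; LightBurn 1.6.03
; GRBL device profile, absolute coords
G21
G90
G00 X16.6167 Y53.7827
M3 S283
G01 X98.0664 Y53.7827 F3704
G01 X98.0664 Y23.8064
G01 X16.6167 Y23.8064
G01 X16.6167 Y53.7827
M5
G00 X243.5882 Y63.3718
M3 S283
G01 X78.9972 Y19.3202 F3704
G01 X233.3124 Y21.8892
G01 X170.9081 Y10.8868
G01 X215.7809 Y11.8062
M5
G00 X27.1305 Y14.6989
M3 S283
G01 X21.2306 Y21.0176 F3704
G01 X22.4923 Y29.5699
G01 X29.9654 Y33.9158
G01 X38.0225 Y30.7827
G01 X40.5965 Y22.5299
G01 X35.7491 Y15.3719
G01 X27.1305 Y14.6989
M5
G00 X0.0000 Y0.0000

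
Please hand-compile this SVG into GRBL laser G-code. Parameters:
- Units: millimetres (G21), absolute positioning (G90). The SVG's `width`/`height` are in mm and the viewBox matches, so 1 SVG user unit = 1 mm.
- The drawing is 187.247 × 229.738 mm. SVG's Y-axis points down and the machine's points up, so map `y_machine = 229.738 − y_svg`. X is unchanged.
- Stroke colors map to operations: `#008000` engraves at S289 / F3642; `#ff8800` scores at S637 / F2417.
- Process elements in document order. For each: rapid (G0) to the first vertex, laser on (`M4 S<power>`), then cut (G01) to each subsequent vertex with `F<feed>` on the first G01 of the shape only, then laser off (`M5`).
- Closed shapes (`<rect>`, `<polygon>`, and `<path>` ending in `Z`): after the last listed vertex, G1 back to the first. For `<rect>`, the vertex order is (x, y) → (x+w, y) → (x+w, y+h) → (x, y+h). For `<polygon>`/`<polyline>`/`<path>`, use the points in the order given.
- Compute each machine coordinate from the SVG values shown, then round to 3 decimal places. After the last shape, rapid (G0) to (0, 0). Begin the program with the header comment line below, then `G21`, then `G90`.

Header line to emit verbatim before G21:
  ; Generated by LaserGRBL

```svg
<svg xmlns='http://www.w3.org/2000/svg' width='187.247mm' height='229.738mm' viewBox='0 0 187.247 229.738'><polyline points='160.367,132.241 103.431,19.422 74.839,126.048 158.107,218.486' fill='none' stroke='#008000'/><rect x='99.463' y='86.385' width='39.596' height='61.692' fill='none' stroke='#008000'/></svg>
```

; Generated by LaserGRBL
G21
G90
G0 X160.367 Y97.497
M4 S289
G01 X103.431 Y210.316 F3642
G01 X74.839 Y103.690
G01 X158.107 Y11.252
M5
G0 X99.463 Y143.353
M4 S289
G01 X139.059 Y143.353 F3642
G01 X139.059 Y81.661
G01 X99.463 Y81.661
G01 X99.463 Y143.353
M5
G0 X0.000 Y0.000

viewBox `0 0 187.247 229.738` with mm width/height → 1 unit = 1 mm. Flip: y_m = 229.738 − y_svg.

**Shape 1** — `<polyline>` open polyline, stroke `#008000` → engrave (S289, F3642). Machine vertices: (160.367,97.497) → (103.431,210.316) → (74.839,103.690) → (158.107,11.252). Open path.

**Shape 2** — `<rect>` rectangle, stroke `#008000` → engrave (S289, F3642). Machine vertices: (99.463,143.353) → (139.059,143.353) → (139.059,81.661) → (99.463,81.661) → (99.463,143.353). Closed: final G1 returns to the first vertex.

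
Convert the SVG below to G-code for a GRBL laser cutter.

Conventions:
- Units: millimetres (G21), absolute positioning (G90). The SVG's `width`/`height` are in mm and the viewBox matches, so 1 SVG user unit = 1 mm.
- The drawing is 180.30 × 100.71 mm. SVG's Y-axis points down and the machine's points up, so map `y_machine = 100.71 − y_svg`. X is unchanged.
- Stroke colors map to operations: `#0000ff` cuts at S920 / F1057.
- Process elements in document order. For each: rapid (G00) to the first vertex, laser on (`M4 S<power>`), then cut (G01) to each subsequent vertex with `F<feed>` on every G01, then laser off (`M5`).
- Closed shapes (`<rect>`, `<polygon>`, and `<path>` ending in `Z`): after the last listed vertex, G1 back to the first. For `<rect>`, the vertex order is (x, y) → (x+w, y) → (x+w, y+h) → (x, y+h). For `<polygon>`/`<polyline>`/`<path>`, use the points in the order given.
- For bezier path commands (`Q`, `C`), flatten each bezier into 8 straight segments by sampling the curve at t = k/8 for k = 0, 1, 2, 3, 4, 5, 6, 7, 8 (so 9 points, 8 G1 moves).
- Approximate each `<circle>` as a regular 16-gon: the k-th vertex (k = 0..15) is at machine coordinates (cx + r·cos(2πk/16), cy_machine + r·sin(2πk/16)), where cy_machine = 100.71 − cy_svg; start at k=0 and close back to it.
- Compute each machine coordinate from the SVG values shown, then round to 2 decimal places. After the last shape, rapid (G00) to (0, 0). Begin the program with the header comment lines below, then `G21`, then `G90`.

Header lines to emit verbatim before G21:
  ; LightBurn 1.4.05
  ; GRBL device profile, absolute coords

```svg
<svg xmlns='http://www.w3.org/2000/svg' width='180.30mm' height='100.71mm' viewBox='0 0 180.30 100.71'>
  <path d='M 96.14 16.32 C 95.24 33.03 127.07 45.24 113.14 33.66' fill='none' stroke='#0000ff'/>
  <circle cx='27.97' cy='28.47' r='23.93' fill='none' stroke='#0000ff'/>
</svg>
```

viewBox `0 0 180.30 100.71` with mm width/height → 1 unit = 1 mm. Flip: y_m = 100.71 − y_svg.

**Shape 1** — `<path>` cubic bezier, stroke `#0000ff` → cut (S920, F1057). Control points (SVG): P0=(96.14,16.32), P1=(95.24,33.03), P2=(127.07,45.24), P3=(113.14,33.66); sampled at t=k/8. Machine vertices: (96.14,84.39) → (97.18,78.37) → (100.38,73.00) → (104.80,68.51) → (109.53,65.11) → (113.65,63.04) → (116.23,62.52) → (116.37,63.78) → (113.14,67.05). Open path.

**Shape 2** — `<circle>` circle, stroke `#0000ff` → cut (S920, F1057). Machine vertices: (51.90,72.24) → (50.08,81.40) → (44.89,89.16) → (37.13,94.35) → (27.97,96.17) → (18.81,94.35) → (11.05,89.16) → (5.86,81.40) → (4.04,72.24) → (5.86,63.08) → (11.05,55.32) → (18.81,50.13) → (27.97,48.31) → (37.13,50.13) → (44.89,55.32) → (50.08,63.08) → (51.90,72.24). Closed: final G1 returns to the first vertex.

; LightBurn 1.4.05
; GRBL device profile, absolute coords
G21
G90
G00 X96.14 Y84.39
M4 S920
G01 X97.18 Y78.37 F1057
G01 X100.38 Y73.00 F1057
G01 X104.80 Y68.51 F1057
G01 X109.53 Y65.11 F1057
G01 X113.65 Y63.04 F1057
G01 X116.23 Y62.52 F1057
G01 X116.37 Y63.78 F1057
G01 X113.14 Y67.05 F1057
M5
G00 X51.90 Y72.24
M4 S920
G01 X50.08 Y81.40 F1057
G01 X44.89 Y89.16 F1057
G01 X37.13 Y94.35 F1057
G01 X27.97 Y96.17 F1057
G01 X18.81 Y94.35 F1057
G01 X11.05 Y89.16 F1057
G01 X5.86 Y81.40 F1057
G01 X4.04 Y72.24 F1057
G01 X5.86 Y63.08 F1057
G01 X11.05 Y55.32 F1057
G01 X18.81 Y50.13 F1057
G01 X27.97 Y48.31 F1057
G01 X37.13 Y50.13 F1057
G01 X44.89 Y55.32 F1057
G01 X50.08 Y63.08 F1057
G01 X51.90 Y72.24 F1057
M5
G00 X0.00 Y0.00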